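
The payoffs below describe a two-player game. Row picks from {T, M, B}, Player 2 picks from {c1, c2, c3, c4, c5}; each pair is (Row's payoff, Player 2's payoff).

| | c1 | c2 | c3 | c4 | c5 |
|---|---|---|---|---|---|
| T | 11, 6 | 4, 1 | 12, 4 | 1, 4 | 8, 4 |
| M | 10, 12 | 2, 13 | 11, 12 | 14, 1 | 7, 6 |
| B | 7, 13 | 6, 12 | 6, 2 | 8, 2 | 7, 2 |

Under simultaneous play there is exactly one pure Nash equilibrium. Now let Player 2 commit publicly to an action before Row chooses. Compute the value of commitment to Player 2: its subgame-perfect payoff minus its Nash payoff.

6

Row best-responds to each possible Player 2 move:
- c1: Row compares 11, 10, 7 and picks T; Player 2 would get 6.
- c2: Row compares 4, 2, 6 and picks B; Player 2 would get 12.
- c3: Row compares 12, 11, 6 and picks T; Player 2 would get 4.
- c4: Row compares 1, 14, 8 and picks M; Player 2 would get 1.
- c5: Row compares 8, 7, 7 and picks T; Player 2 would get 4.
Player 2's induced payoffs are 6, 12, 4, 1, 4, so Player 2 commits to c2. Subgame-perfect outcome: (B, c2) with payoffs (6, 12).
Now find the simultaneous Nash equilibrium.
Row's best replies: c1→T; c2→B; c3→T; c4→M; c5→T.
Player 2's best replies: T→c1; M→c2; B→c1.
Only (T, c1) has each player best-responding; Nash payoffs (11, 6).
Player 2's commitment gain: 12 − 6 = 6.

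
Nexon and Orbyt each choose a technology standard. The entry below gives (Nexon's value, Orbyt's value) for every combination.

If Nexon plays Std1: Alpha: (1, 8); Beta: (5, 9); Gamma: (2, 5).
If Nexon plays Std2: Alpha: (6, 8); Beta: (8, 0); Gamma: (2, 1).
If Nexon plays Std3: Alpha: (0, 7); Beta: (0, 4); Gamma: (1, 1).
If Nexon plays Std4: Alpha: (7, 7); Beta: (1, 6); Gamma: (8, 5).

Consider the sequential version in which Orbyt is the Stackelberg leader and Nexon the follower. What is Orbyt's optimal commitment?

Alpha

Work backward from Nexon's decision.
- Alpha: Nexon compares 1, 6, 0, 7 and picks Std4; Orbyt would get 7.
- Beta: Nexon compares 5, 8, 0, 1 and picks Std2; Orbyt would get 0.
- Gamma: Nexon compares 2, 2, 1, 8 and picks Std4; Orbyt would get 5.
Orbyt's induced payoffs are 7, 0, 5, so Orbyt commits to Alpha. Subgame-perfect outcome: (Std4, Alpha) with payoffs (7, 7).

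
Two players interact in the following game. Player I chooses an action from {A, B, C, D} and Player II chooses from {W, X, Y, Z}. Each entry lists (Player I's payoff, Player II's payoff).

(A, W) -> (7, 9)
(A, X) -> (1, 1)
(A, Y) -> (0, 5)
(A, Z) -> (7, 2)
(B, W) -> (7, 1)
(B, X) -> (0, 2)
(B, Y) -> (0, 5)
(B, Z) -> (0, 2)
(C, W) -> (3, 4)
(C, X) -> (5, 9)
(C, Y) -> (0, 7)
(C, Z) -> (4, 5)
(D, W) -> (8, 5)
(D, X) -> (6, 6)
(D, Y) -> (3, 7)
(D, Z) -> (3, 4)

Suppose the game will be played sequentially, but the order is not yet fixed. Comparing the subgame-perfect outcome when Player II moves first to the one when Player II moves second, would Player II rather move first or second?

If Player I leads: Player II's best replies are A→W, B→Y, C→X, D→Y; Player I's induced payoffs 7, 0, 5, 3; outcome (A, W), payoffs (7, 9).
If Player II leads: Player I's best replies are W→D, X→D, Y→D, Z→A; Player II's induced payoffs 5, 6, 7, 2; outcome (D, Y), payoffs (3, 7).
Player II gets 7 moving first and 9 moving second, so Player II prefers to move second.

second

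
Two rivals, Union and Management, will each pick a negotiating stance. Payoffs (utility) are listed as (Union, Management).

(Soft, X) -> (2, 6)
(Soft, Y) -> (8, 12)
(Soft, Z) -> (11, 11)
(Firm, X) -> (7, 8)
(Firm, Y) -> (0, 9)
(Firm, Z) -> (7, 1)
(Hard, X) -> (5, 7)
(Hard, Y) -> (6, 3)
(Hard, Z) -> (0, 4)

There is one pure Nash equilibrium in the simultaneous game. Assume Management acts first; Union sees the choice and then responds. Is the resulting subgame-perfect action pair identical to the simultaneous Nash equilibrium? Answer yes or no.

yes

Solve by backward induction (Management leads).
- X: Union compares 2, 7, 5 and picks Firm; Management would get 8.
- Y: Union compares 8, 0, 6 and picks Soft; Management would get 12.
- Z: Union compares 11, 7, 0 and picks Soft; Management would get 11.
Among 8, 12, 11, the best is 12 at Y. Subgame-perfect outcome: (Soft, Y) with payoffs (8, 12).
Now find the simultaneous Nash equilibrium.
Union's best replies: X→Firm; Y→Soft; Z→Soft.
Management's best replies: Soft→Y; Firm→Y; Hard→X.
The unique mutual best reply is (Soft, Y), giving (8, 12).
Sequential outcome (Soft, Y) coincides with the Nash profile (Soft, Y).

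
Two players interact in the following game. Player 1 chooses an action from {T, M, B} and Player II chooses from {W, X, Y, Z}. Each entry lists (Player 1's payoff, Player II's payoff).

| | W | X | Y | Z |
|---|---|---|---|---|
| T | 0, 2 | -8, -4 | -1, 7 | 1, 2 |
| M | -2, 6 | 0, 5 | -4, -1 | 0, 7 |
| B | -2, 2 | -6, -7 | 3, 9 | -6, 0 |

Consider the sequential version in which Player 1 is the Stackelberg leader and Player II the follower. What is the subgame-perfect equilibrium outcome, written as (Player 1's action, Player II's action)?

Solve by backward induction (Player 1 leads).
- T: Player II compares 2, -4, 7, 2 and picks Y; Player 1 would get -1.
- M: Player II compares 6, 5, -1, 7 and picks Z; Player 1 would get 0.
- B: Player II compares 2, -7, 9, 0 and picks Y; Player 1 would get 3.
Among -1, 0, 3, the best is 3 at B. Subgame-perfect outcome: (B, Y) with payoffs (3, 9).

(B, Y)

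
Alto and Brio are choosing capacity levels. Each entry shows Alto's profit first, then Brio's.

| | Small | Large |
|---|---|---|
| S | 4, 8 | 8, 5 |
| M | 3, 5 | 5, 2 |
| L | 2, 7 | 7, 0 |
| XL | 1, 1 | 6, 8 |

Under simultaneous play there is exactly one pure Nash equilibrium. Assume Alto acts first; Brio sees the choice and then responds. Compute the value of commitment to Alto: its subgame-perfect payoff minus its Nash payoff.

2

Backward induction with Alto moving first.
- S: BR = Small, leader payoff 4.
- M: BR = Small, leader payoff 3.
- L: BR = Small, leader payoff 2.
- XL: BR = Large, leader payoff 6.
Alto's induced payoffs are 4, 3, 2, 6, so Alto commits to XL. Subgame-perfect outcome: (XL, Large) with payoffs (6, 8).
Now find the simultaneous Nash equilibrium.
Alto's best replies: Small→S; Large→S.
Brio's best replies: S→Small; M→Small; L→Small; XL→Large.
Only (S, Small) has each player best-responding; Nash payoffs (4, 8).
Alto's commitment gain: 6 − 4 = 2.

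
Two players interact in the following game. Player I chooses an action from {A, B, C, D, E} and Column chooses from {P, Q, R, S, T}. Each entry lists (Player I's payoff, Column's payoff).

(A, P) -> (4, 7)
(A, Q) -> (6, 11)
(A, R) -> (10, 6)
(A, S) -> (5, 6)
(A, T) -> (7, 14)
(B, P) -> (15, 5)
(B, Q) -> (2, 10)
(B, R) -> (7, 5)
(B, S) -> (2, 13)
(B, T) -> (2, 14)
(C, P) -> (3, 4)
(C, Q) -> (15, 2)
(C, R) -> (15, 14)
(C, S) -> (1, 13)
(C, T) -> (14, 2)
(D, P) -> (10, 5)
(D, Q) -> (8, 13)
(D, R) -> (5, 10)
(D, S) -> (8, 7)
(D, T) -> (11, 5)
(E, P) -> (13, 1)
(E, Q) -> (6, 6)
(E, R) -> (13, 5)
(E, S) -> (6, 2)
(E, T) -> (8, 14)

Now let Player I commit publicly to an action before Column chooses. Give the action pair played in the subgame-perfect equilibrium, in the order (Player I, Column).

(C, R)

Column best-responds to each possible Player I move:
- A: BR = T, leader payoff 7.
- B: BR = T, leader payoff 2.
- C: BR = R, leader payoff 15.
- D: BR = Q, leader payoff 8.
- E: BR = T, leader payoff 8.
Among 7, 2, 15, 8, 8, the best is 15 at C. Subgame-perfect outcome: (C, R) with payoffs (15, 14).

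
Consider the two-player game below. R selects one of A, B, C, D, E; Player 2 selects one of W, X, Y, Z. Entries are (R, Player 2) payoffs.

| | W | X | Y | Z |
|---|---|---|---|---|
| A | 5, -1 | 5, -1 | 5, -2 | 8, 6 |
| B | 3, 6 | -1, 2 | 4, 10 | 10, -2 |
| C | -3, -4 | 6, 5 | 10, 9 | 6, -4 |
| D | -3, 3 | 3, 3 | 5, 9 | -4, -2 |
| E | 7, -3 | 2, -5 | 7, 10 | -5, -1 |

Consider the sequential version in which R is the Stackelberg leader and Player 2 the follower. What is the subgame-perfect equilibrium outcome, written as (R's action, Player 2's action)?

(C, Y)

Player 2 best-responds to each possible R move:
- A: Player 2 compares -1, -1, -2, 6 and picks Z; R would get 8.
- B: Player 2 compares 6, 2, 10, -2 and picks Y; R would get 4.
- C: Player 2 compares -4, 5, 9, -4 and picks Y; R would get 10.
- D: Player 2 compares 3, 3, 9, -2 and picks Y; R would get 5.
- E: Player 2 compares -3, -5, 10, -1 and picks Y; R would get 7.
R's induced payoffs are 8, 4, 10, 5, 7, so R commits to C. Subgame-perfect outcome: (C, Y) with payoffs (10, 9).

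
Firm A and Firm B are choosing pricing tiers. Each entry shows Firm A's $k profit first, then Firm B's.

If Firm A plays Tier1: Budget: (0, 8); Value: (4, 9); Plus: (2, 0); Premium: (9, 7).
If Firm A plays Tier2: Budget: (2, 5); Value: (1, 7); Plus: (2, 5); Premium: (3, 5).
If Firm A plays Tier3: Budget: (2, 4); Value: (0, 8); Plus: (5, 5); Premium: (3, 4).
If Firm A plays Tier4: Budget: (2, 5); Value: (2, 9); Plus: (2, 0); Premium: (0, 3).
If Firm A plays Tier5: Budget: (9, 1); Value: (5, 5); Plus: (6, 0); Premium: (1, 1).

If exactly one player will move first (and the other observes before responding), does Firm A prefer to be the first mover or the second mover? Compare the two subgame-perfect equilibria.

second

If Firm A leads: Firm B's best replies are Tier1→Value, Tier2→Value, Tier3→Value, Tier4→Value, Tier5→Value; Firm A's induced payoffs 4, 1, 0, 2, 5; outcome (Tier5, Value), payoffs (5, 5).
If Firm B leads: Firm A's best replies are Budget→Tier5, Value→Tier5, Plus→Tier5, Premium→Tier1; Firm B's induced payoffs 1, 5, 0, 7; outcome (Tier1, Premium), payoffs (9, 7).
Firm A gets 5 moving first and 9 moving second, so Firm A prefers to move second.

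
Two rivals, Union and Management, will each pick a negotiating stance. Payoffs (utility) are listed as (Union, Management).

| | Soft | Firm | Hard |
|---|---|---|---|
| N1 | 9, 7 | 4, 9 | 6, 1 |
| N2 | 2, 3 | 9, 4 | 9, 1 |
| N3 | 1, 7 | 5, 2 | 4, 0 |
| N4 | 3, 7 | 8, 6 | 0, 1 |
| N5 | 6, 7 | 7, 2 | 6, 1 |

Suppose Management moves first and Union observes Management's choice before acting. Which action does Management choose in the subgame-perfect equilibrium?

Soft

Backward induction with Management moving first.
- Soft → Union plays N1 (best of 9, 2, 1, 3, 6); Management gets 7.
- Firm → Union plays N2 (best of 4, 9, 5, 8, 7); Management gets 4.
- Hard → Union plays N2 (best of 6, 9, 4, 0, 6); Management gets 1.
Maximizing over 7, 4, 1, Management chooses Soft. Subgame-perfect outcome: (N1, Soft) with payoffs (9, 7).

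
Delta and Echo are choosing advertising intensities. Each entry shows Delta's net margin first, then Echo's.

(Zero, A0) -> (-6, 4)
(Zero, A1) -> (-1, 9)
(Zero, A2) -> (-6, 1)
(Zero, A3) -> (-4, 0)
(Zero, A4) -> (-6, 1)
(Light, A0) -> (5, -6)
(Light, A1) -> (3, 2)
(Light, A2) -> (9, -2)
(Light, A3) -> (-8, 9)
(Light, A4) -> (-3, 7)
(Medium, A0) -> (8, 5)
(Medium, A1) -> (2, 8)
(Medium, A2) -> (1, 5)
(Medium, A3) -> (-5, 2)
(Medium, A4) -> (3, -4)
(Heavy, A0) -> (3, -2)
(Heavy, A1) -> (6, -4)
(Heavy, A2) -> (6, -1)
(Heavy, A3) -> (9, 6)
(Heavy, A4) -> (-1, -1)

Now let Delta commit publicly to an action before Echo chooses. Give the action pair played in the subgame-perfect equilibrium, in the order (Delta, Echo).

(Heavy, A3)

Solve by backward induction (Delta leads).
- Zero → Echo plays A1 (best of 4, 9, 1, 0, 1); Delta gets -1.
- Light → Echo plays A3 (best of -6, 2, -2, 9, 7); Delta gets -8.
- Medium → Echo plays A1 (best of 5, 8, 5, 2, -4); Delta gets 2.
- Heavy → Echo plays A3 (best of -2, -4, -1, 6, -1); Delta gets 9.
Maximizing over -1, -8, 2, 9, Delta chooses Heavy. Subgame-perfect outcome: (Heavy, A3) with payoffs (9, 6).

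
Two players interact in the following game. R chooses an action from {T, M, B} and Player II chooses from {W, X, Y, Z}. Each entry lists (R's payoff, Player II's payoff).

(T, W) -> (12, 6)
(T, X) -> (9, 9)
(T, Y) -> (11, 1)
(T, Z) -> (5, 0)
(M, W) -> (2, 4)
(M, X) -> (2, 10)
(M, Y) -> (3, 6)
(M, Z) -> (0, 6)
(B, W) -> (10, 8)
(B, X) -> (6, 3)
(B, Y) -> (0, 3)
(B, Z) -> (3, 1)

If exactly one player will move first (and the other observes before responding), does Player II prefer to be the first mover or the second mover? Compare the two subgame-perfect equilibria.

first

If R leads: Player II's best replies are T→X, M→X, B→W; R's induced payoffs 9, 2, 10; outcome (B, W), payoffs (10, 8).
If Player II leads: R's best replies are W→T, X→T, Y→T, Z→T; Player II's induced payoffs 6, 9, 1, 0; outcome (T, X), payoffs (9, 9).
Player II gets 9 moving first and 8 moving second, so Player II prefers to move first.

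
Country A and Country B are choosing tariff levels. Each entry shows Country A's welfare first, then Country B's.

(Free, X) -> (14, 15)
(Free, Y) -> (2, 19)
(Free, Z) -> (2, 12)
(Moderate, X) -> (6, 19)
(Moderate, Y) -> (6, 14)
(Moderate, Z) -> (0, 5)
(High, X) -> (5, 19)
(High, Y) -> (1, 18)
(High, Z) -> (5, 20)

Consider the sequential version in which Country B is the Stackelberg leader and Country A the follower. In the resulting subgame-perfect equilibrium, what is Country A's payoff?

5

Solve by backward induction (Country B leads).
- X → Country A plays Free (best of 14, 6, 5); Country B gets 15.
- Y → Country A plays Moderate (best of 2, 6, 1); Country B gets 14.
- Z → Country A plays High (best of 2, 0, 5); Country B gets 20.
Country B's induced payoffs are 15, 14, 20, so Country B commits to Z. Subgame-perfect outcome: (High, Z) with payoffs (5, 20).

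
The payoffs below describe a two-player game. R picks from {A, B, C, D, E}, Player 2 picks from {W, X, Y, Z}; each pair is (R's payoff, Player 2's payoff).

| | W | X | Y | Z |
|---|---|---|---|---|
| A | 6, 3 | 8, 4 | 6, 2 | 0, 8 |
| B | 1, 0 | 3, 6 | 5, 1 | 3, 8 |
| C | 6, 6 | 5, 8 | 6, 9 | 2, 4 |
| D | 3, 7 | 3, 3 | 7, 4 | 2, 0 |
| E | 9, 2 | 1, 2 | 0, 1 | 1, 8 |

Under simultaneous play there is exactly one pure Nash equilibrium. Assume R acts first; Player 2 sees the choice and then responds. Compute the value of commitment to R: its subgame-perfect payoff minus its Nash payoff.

3

Backward induction with R moving first.
- A: BR = Z, leader payoff 0.
- B: BR = Z, leader payoff 3.
- C: BR = Y, leader payoff 6.
- D: BR = W, leader payoff 3.
- E: BR = Z, leader payoff 1.
Among 0, 3, 6, 3, 1, the best is 6 at C. Subgame-perfect outcome: (C, Y) with payoffs (6, 9).
Now find the simultaneous Nash equilibrium.
R's best replies: W→E; X→A; Y→D; Z→B.
Player 2's best replies: A→Z; B→Z; C→Y; D→W; E→Z.
Only (B, Z) has each player best-responding; Nash payoffs (3, 8).
R's commitment gain: 6 − 3 = 3.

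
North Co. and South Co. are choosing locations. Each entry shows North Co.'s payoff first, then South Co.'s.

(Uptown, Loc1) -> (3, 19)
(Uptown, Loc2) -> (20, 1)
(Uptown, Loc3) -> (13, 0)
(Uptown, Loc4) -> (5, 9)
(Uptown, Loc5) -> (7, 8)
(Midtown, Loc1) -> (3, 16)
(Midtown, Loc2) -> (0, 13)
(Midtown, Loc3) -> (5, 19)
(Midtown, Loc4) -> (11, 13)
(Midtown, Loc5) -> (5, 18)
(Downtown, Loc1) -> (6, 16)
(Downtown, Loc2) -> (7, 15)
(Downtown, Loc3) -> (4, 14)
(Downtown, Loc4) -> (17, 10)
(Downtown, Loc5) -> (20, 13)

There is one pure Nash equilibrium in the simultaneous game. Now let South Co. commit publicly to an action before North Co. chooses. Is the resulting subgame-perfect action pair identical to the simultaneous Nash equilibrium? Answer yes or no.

Backward induction with South Co. moving first.
- Loc1 → North Co. plays Downtown (best of 3, 3, 6); South Co. gets 16.
- Loc2 → North Co. plays Uptown (best of 20, 0, 7); South Co. gets 1.
- Loc3 → North Co. plays Uptown (best of 13, 5, 4); South Co. gets 0.
- Loc4 → North Co. plays Downtown (best of 5, 11, 17); South Co. gets 10.
- Loc5 → North Co. plays Downtown (best of 7, 5, 20); South Co. gets 13.
Maximizing over 16, 1, 0, 10, 13, South Co. chooses Loc1. Subgame-perfect outcome: (Downtown, Loc1) with payoffs (6, 16).
Now find the simultaneous Nash equilibrium.
North Co.'s best replies: Loc1→Downtown; Loc2→Uptown; Loc3→Uptown; Loc4→Downtown; Loc5→Downtown.
South Co.'s best replies: Uptown→Loc1; Midtown→Loc3; Downtown→Loc1.
The unique mutual best reply is (Downtown, Loc1), giving (6, 16).
Sequential outcome (Downtown, Loc1) coincides with the Nash profile (Downtown, Loc1).

yes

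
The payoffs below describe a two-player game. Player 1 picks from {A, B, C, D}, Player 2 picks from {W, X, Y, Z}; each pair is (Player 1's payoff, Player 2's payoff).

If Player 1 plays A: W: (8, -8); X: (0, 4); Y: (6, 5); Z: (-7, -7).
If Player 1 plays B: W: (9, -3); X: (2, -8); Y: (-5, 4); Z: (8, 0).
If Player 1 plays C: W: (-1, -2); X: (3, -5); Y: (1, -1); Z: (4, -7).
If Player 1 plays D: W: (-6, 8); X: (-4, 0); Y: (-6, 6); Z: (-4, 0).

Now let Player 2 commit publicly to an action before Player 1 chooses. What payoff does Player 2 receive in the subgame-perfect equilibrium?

Work backward from Player 1's decision.
- W: BR = B, leader payoff -3.
- X: BR = C, leader payoff -5.
- Y: BR = A, leader payoff 5.
- Z: BR = B, leader payoff 0.
Among -3, -5, 5, 0, the best is 5 at Y. Subgame-perfect outcome: (A, Y) with payoffs (6, 5).

5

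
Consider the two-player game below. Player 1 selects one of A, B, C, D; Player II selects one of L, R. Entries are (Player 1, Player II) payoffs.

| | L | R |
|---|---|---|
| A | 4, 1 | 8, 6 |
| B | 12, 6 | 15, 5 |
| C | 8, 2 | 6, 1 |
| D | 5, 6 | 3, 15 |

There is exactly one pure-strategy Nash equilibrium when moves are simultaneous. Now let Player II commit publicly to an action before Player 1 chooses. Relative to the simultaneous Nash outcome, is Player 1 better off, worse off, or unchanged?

unchanged

Solve by backward induction (Player II leads).
- L → Player 1 plays B (best of 4, 12, 8, 5); Player II gets 6.
- R → Player 1 plays B (best of 8, 15, 6, 3); Player II gets 5.
Among 6, 5, the best is 6 at L. Subgame-perfect outcome: (B, L) with payoffs (12, 6).
For the simultaneous game, intersect best replies.
Player 1's best replies: L→B; R→B.
Player II's best replies: A→R; B→L; C→L; D→R.
The unique mutual best reply is (B, L), giving (12, 6).
Player 1 earns 12 sequentially versus 12 at the Nash outcome: unchanged.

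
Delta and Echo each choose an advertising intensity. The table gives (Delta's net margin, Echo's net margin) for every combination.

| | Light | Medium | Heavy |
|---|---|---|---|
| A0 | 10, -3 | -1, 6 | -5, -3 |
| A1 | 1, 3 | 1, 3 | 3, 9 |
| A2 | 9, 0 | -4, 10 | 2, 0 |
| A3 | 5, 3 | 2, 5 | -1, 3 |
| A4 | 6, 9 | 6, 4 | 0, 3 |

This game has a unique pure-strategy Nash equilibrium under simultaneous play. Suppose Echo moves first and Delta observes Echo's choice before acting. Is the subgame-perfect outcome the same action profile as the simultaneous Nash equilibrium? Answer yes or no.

yes

Delta best-responds to each possible Echo move:
- Light: BR = A0, leader payoff -3.
- Medium: BR = A4, leader payoff 4.
- Heavy: BR = A1, leader payoff 9.
Echo's induced payoffs are -3, 4, 9, so Echo commits to Heavy. Subgame-perfect outcome: (A1, Heavy) with payoffs (3, 9).
Now find the simultaneous Nash equilibrium.
Delta's best replies: Light→A0; Medium→A4; Heavy→A1.
Echo's best replies: A0→Medium; A1→Heavy; A2→Medium; A3→Medium; A4→Light.
Only (A1, Heavy) has each player best-responding; Nash payoffs (3, 9).
Sequential outcome (A1, Heavy) coincides with the Nash profile (A1, Heavy).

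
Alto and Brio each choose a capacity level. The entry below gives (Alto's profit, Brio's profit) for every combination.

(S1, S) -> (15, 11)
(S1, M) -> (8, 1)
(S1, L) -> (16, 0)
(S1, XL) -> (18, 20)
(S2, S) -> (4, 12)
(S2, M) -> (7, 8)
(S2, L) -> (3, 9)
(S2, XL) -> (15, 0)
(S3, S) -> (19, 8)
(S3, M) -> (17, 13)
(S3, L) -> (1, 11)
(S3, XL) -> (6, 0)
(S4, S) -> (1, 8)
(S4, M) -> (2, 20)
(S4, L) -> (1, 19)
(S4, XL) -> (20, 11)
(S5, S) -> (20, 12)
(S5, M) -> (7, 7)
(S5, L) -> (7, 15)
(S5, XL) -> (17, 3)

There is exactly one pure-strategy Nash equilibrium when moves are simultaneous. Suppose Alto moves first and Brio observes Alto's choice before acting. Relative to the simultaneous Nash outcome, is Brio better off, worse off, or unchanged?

Brio best-responds to each possible Alto move:
- S1: BR = XL, leader payoff 18.
- S2: BR = S, leader payoff 4.
- S3: BR = M, leader payoff 17.
- S4: BR = M, leader payoff 2.
- S5: BR = L, leader payoff 7.
Among 18, 4, 17, 2, 7, the best is 18 at S1. Subgame-perfect outcome: (S1, XL) with payoffs (18, 20).
Under simultaneous play:
Alto's best replies: S→S5; M→S3; L→S1; XL→S4.
Brio's best replies: S1→XL; S2→S; S3→M; S4→M; S5→L.
Only (S3, M) has each player best-responding; Nash payoffs (17, 13).
Brio earns 20 sequentially versus 13 at the Nash outcome: better off.

better off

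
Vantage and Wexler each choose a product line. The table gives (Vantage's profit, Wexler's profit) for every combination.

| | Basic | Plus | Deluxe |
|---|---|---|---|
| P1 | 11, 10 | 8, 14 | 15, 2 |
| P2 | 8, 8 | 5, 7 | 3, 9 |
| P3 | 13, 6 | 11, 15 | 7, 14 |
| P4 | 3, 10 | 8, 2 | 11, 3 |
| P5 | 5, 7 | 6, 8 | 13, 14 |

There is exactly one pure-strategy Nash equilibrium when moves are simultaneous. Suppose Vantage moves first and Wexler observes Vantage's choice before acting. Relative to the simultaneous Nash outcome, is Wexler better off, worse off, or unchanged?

worse off

Backward induction with Vantage moving first.
- P1: BR = Plus, leader payoff 8.
- P2: BR = Deluxe, leader payoff 3.
- P3: BR = Plus, leader payoff 11.
- P4: BR = Basic, leader payoff 3.
- P5: BR = Deluxe, leader payoff 13.
Among 8, 3, 11, 3, 13, the best is 13 at P5. Subgame-perfect outcome: (P5, Deluxe) with payoffs (13, 14).
Under simultaneous play:
Vantage's best replies: Basic→P3; Plus→P3; Deluxe→P1.
Wexler's best replies: P1→Plus; P2→Deluxe; P3→Plus; P4→Basic; P5→Deluxe.
The unique mutual best reply is (P3, Plus), giving (11, 15).
Wexler earns 14 sequentially versus 15 at the Nash outcome: worse off.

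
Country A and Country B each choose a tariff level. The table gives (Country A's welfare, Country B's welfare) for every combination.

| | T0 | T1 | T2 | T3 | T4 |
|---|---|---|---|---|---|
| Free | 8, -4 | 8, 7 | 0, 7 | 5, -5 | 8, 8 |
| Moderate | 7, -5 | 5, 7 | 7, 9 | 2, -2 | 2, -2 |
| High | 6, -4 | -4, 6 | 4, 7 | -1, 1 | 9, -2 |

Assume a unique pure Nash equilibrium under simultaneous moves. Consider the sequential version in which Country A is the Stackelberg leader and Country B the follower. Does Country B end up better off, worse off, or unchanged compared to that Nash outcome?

Work backward from Country B's decision.
- Free: Country B compares -4, 7, 7, -5, 8 and picks T4; Country A would get 8.
- Moderate: Country B compares -5, 7, 9, -2, -2 and picks T2; Country A would get 7.
- High: Country B compares -4, 6, 7, 1, -2 and picks T2; Country A would get 4.
Among 8, 7, 4, the best is 8 at Free. Subgame-perfect outcome: (Free, T4) with payoffs (8, 8).
For the simultaneous game, intersect best replies.
Country A's best replies: T0→Free; T1→Free; T2→Moderate; T3→Free; T4→High.
Country B's best replies: Free→T4; Moderate→T2; High→T2.
Only (Moderate, T2) has each player best-responding; Nash payoffs (7, 9).
Country B earns 8 sequentially versus 9 at the Nash outcome: worse off.

worse off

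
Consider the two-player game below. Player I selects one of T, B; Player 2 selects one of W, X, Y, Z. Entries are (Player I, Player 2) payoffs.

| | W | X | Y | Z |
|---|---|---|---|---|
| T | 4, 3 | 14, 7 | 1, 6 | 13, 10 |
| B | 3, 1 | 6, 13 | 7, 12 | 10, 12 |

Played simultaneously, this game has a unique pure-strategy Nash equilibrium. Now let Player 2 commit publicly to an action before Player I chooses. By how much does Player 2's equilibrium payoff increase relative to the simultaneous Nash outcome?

Work backward from Player I's decision.
- W → Player I plays T (best of 4, 3); Player 2 gets 3.
- X → Player I plays T (best of 14, 6); Player 2 gets 7.
- Y → Player I plays B (best of 1, 7); Player 2 gets 12.
- Z → Player I plays T (best of 13, 10); Player 2 gets 10.
Player 2's induced payoffs are 3, 7, 12, 10, so Player 2 commits to Y. Subgame-perfect outcome: (B, Y) with payoffs (7, 12).
Now find the simultaneous Nash equilibrium.
Player I's best replies: W→T; X→T; Y→B; Z→T.
Player 2's best replies: T→Z; B→X.
Only (T, Z) has each player best-responding; Nash payoffs (13, 10).
Player 2's commitment gain: 12 − 10 = 2.

2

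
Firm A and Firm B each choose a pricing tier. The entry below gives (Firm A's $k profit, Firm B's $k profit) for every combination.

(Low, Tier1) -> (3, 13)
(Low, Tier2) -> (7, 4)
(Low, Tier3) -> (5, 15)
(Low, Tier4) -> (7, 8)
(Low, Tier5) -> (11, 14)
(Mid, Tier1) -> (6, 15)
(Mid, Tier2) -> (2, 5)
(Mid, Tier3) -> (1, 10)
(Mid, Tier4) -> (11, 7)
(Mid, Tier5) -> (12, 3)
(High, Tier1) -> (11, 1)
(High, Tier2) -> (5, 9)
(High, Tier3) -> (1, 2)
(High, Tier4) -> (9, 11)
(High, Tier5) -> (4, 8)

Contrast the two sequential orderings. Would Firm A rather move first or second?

If Firm A leads: Firm B's best replies are Low→Tier3, Mid→Tier1, High→Tier4; Firm A's induced payoffs 5, 6, 9; outcome (High, Tier4), payoffs (9, 11).
If Firm B leads: Firm A's best replies are Tier1→High, Tier2→Low, Tier3→Low, Tier4→Mid, Tier5→Mid; Firm B's induced payoffs 1, 4, 15, 7, 3; outcome (Low, Tier3), payoffs (5, 15).
Firm A gets 9 moving first and 5 moving second, so Firm A prefers to move first.

first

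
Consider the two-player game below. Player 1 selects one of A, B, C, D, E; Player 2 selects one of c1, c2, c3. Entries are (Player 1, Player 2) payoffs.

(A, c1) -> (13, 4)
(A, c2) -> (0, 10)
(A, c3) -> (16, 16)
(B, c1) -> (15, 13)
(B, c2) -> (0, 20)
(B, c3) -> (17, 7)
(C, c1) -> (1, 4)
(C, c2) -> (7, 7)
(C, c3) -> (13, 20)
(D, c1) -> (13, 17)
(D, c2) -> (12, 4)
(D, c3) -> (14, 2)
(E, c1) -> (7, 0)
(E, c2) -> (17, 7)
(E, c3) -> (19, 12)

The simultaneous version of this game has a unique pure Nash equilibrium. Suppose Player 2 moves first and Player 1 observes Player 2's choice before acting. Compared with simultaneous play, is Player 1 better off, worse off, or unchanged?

Solve by backward induction (Player 2 leads).
- c1 → Player 1 plays B (best of 13, 15, 1, 13, 7); Player 2 gets 13.
- c2 → Player 1 plays E (best of 0, 0, 7, 12, 17); Player 2 gets 7.
- c3 → Player 1 plays E (best of 16, 17, 13, 14, 19); Player 2 gets 12.
Among 13, 7, 12, the best is 13 at c1. Subgame-perfect outcome: (B, c1) with payoffs (15, 13).
For the simultaneous game, intersect best replies.
Player 1's best replies: c1→B; c2→E; c3→E.
Player 2's best replies: A→c3; B→c2; C→c3; D→c1; E→c3.
Only (E, c3) has each player best-responding; Nash payoffs (19, 12).
Player 1 earns 15 sequentially versus 19 at the Nash outcome: worse off.

worse off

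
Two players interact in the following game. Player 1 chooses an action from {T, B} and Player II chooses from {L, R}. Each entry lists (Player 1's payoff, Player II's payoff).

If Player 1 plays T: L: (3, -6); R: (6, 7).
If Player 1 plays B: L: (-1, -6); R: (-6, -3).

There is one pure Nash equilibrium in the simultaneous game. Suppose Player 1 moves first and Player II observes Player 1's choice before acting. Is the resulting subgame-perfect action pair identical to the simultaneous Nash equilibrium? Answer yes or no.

yes

Player II best-responds to each possible Player 1 move:
- T: BR = R, leader payoff 6.
- B: BR = R, leader payoff -6.
Among 6, -6, the best is 6 at T. Subgame-perfect outcome: (T, R) with payoffs (6, 7).
Under simultaneous play:
Player 1's best replies: L→T; R→T.
Player II's best replies: T→R; B→R.
Only (T, R) has each player best-responding; Nash payoffs (6, 7).
Sequential outcome (T, R) coincides with the Nash profile (T, R).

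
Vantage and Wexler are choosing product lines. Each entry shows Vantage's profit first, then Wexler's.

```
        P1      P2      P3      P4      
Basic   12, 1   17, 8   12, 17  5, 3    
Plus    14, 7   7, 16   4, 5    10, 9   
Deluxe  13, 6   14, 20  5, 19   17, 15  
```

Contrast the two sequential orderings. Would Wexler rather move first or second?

second

If Vantage leads: Wexler's best replies are Basic→P3, Plus→P2, Deluxe→P2; Vantage's induced payoffs 12, 7, 14; outcome (Deluxe, P2), payoffs (14, 20).
If Wexler leads: Vantage's best replies are P1→Plus, P2→Basic, P3→Basic, P4→Deluxe; Wexler's induced payoffs 7, 8, 17, 15; outcome (Basic, P3), payoffs (12, 17).
Wexler gets 17 moving first and 20 moving second, so Wexler prefers to move second.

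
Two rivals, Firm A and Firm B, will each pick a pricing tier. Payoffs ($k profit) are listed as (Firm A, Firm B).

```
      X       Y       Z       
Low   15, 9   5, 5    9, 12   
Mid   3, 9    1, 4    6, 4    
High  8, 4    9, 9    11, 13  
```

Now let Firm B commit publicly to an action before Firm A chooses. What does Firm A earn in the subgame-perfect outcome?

11

Solve by backward induction (Firm B leads).
- X: BR = Low, leader payoff 9.
- Y: BR = High, leader payoff 9.
- Z: BR = High, leader payoff 13.
Among 9, 9, 13, the best is 13 at Z. Subgame-perfect outcome: (High, Z) with payoffs (11, 13).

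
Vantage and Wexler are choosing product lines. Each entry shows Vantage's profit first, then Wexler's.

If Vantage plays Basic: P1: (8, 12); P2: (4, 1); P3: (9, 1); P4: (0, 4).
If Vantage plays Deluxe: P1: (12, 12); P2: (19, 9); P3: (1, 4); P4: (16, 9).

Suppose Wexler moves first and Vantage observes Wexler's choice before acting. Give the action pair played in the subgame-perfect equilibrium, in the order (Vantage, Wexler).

(Deluxe, P1)

Vantage best-responds to each possible Wexler move:
- P1: BR = Deluxe, leader payoff 12.
- P2: BR = Deluxe, leader payoff 9.
- P3: BR = Basic, leader payoff 1.
- P4: BR = Deluxe, leader payoff 9.
Wexler's induced payoffs are 12, 9, 1, 9, so Wexler commits to P1. Subgame-perfect outcome: (Deluxe, P1) with payoffs (12, 12).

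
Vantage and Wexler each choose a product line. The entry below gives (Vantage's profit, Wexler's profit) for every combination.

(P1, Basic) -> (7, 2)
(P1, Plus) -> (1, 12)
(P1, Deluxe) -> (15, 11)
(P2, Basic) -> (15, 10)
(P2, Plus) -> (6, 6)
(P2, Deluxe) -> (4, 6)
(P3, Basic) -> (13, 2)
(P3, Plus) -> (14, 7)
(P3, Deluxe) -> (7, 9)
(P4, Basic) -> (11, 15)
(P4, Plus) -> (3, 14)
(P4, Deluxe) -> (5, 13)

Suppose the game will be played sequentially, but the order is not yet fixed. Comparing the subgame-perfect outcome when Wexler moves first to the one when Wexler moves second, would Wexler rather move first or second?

If Vantage leads: Wexler's best replies are P1→Plus, P2→Basic, P3→Deluxe, P4→Basic; Vantage's induced payoffs 1, 15, 7, 11; outcome (P2, Basic), payoffs (15, 10).
If Wexler leads: Vantage's best replies are Basic→P2, Plus→P3, Deluxe→P1; Wexler's induced payoffs 10, 7, 11; outcome (P1, Deluxe), payoffs (15, 11).
Wexler gets 11 moving first and 10 moving second, so Wexler prefers to move first.

first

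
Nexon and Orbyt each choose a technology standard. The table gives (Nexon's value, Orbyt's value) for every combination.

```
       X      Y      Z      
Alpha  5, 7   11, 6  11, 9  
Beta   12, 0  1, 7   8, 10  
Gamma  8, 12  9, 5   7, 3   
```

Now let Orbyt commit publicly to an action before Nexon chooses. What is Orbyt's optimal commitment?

Z

Backward induction with Orbyt moving first.
- X: BR = Beta, leader payoff 0.
- Y: BR = Alpha, leader payoff 6.
- Z: BR = Alpha, leader payoff 9.
Among 0, 6, 9, the best is 9 at Z. Subgame-perfect outcome: (Alpha, Z) with payoffs (11, 9).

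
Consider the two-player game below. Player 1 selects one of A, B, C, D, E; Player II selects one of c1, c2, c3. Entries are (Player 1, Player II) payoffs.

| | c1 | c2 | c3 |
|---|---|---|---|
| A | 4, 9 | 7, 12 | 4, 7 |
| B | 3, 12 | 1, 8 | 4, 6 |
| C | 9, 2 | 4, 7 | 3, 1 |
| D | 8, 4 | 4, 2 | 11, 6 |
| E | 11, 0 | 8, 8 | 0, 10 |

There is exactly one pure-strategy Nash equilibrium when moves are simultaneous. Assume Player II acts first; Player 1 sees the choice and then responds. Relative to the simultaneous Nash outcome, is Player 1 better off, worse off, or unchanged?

Solve by backward induction (Player II leads).
- c1: BR = E, leader payoff 0.
- c2: BR = E, leader payoff 8.
- c3: BR = D, leader payoff 6.
Maximizing over 0, 8, 6, Player II chooses c2. Subgame-perfect outcome: (E, c2) with payoffs (8, 8).
Now find the simultaneous Nash equilibrium.
Player 1's best replies: c1→E; c2→E; c3→D.
Player II's best replies: A→c2; B→c1; C→c2; D→c3; E→c3.
Only (D, c3) has each player best-responding; Nash payoffs (11, 6).
Player 1 earns 8 sequentially versus 11 at the Nash outcome: worse off.

worse off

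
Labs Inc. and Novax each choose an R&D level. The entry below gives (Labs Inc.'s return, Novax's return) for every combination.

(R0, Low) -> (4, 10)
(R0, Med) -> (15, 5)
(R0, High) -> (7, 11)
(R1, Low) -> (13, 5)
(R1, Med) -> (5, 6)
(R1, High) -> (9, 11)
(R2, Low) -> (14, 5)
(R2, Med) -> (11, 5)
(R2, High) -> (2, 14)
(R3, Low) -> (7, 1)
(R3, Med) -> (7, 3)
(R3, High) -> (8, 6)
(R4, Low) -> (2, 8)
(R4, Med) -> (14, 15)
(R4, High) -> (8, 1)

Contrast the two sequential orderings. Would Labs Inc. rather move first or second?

first

If Labs Inc. leads: Novax's best replies are R0→High, R1→High, R2→High, R3→High, R4→Med; Labs Inc.'s induced payoffs 7, 9, 2, 8, 14; outcome (R4, Med), payoffs (14, 15).
If Novax leads: Labs Inc.'s best replies are Low→R2, Med→R0, High→R1; Novax's induced payoffs 5, 5, 11; outcome (R1, High), payoffs (9, 11).
Labs Inc. gets 14 moving first and 9 moving second, so Labs Inc. prefers to move first.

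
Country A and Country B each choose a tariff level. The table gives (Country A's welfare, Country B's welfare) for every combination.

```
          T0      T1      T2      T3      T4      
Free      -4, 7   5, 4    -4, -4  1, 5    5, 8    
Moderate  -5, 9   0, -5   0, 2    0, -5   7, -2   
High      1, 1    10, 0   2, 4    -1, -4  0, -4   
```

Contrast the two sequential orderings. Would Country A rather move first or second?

first

If Country A leads: Country B's best replies are Free→T4, Moderate→T0, High→T2; Country A's induced payoffs 5, -5, 2; outcome (Free, T4), payoffs (5, 8).
If Country B leads: Country A's best replies are T0→High, T1→High, T2→High, T3→Free, T4→Moderate; Country B's induced payoffs 1, 0, 4, 5, -2; outcome (Free, T3), payoffs (1, 5).
Country A gets 5 moving first and 1 moving second, so Country A prefers to move first.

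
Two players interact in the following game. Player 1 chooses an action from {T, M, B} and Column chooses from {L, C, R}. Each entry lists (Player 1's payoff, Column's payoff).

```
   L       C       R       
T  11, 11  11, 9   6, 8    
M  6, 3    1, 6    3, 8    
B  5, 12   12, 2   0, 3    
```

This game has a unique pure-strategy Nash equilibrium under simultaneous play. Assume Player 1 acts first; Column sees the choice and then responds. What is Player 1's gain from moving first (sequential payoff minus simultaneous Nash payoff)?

0

Backward induction with Player 1 moving first.
- T: BR = L, leader payoff 11.
- M: BR = R, leader payoff 3.
- B: BR = L, leader payoff 5.
Among 11, 3, 5, the best is 11 at T. Subgame-perfect outcome: (T, L) with payoffs (11, 11).
For the simultaneous game, intersect best replies.
Player 1's best replies: L→T; C→B; R→T.
Column's best replies: T→L; M→R; B→L.
Only (T, L) has each player best-responding; Nash payoffs (11, 11).
Player 1's commitment gain: 11 − 11 = 0.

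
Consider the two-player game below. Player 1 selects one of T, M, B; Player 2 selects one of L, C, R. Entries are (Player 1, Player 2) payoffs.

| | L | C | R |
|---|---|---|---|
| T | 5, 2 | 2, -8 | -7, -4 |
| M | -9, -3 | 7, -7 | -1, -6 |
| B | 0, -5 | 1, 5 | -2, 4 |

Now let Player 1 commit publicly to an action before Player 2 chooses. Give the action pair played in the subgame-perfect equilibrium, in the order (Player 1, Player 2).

(T, L)

Backward induction with Player 1 moving first.
- T → Player 2 plays L (best of 2, -8, -4); Player 1 gets 5.
- M → Player 2 plays L (best of -3, -7, -6); Player 1 gets -9.
- B → Player 2 plays C (best of -5, 5, 4); Player 1 gets 1.
Maximizing over 5, -9, 1, Player 1 chooses T. Subgame-perfect outcome: (T, L) with payoffs (5, 2).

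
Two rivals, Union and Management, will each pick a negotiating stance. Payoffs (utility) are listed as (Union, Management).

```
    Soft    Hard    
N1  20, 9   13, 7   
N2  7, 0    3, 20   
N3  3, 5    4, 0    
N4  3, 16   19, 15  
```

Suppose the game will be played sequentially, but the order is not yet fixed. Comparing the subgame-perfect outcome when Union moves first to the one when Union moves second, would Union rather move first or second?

first

If Union leads: Management's best replies are N1→Soft, N2→Hard, N3→Soft, N4→Soft; Union's induced payoffs 20, 3, 3, 3; outcome (N1, Soft), payoffs (20, 9).
If Management leads: Union's best replies are Soft→N1, Hard→N4; Management's induced payoffs 9, 15; outcome (N4, Hard), payoffs (19, 15).
Union gets 20 moving first and 19 moving second, so Union prefers to move first.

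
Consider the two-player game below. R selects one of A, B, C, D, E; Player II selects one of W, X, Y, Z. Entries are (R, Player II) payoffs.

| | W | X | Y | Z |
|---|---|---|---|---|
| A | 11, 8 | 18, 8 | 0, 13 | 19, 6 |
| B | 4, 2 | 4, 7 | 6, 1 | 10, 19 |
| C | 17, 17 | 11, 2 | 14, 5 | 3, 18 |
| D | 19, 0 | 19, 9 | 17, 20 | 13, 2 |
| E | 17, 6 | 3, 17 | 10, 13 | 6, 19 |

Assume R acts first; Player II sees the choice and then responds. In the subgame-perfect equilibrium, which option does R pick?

Solve by backward induction (R leads).
- A: Player II compares 8, 8, 13, 6 and picks Y; R would get 0.
- B: Player II compares 2, 7, 1, 19 and picks Z; R would get 10.
- C: Player II compares 17, 2, 5, 18 and picks Z; R would get 3.
- D: Player II compares 0, 9, 20, 2 and picks Y; R would get 17.
- E: Player II compares 6, 17, 13, 19 and picks Z; R would get 6.
Maximizing over 0, 10, 3, 17, 6, R chooses D. Subgame-perfect outcome: (D, Y) with payoffs (17, 20).

D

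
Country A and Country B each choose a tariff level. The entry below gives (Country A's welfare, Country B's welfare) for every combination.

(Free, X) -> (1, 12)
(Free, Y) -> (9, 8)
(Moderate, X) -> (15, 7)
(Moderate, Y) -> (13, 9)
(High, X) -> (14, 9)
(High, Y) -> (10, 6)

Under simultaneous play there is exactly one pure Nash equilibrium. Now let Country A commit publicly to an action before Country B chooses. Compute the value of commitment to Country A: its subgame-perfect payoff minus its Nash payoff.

1

Solve by backward induction (Country A leads).
- Free: BR = X, leader payoff 1.
- Moderate: BR = Y, leader payoff 13.
- High: BR = X, leader payoff 14.
Maximizing over 1, 13, 14, Country A chooses High. Subgame-perfect outcome: (High, X) with payoffs (14, 9).
Under simultaneous play:
Country A's best replies: X→Moderate; Y→Moderate.
Country B's best replies: Free→X; Moderate→Y; High→X.
The unique mutual best reply is (Moderate, Y), giving (13, 9).
Country A's commitment gain: 14 − 13 = 1.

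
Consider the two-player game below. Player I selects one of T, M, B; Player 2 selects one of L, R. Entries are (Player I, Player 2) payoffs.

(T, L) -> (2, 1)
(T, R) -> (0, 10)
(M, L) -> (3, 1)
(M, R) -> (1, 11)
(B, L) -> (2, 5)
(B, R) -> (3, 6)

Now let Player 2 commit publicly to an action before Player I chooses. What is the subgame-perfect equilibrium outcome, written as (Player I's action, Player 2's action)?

Work backward from Player I's decision.
- L: Player I compares 2, 3, 2 and picks M; Player 2 would get 1.
- R: Player I compares 0, 1, 3 and picks B; Player 2 would get 6.
Maximizing over 1, 6, Player 2 chooses R. Subgame-perfect outcome: (B, R) with payoffs (3, 6).

(B, R)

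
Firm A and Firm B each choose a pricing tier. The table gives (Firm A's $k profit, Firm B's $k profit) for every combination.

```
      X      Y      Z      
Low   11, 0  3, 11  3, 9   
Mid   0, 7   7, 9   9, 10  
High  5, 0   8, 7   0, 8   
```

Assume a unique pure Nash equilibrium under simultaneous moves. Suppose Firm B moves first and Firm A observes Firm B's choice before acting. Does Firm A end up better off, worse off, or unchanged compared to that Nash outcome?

unchanged

Solve by backward induction (Firm B leads).
- X: BR = Low, leader payoff 0.
- Y: BR = High, leader payoff 7.
- Z: BR = Mid, leader payoff 10.
Among 0, 7, 10, the best is 10 at Z. Subgame-perfect outcome: (Mid, Z) with payoffs (9, 10).
For the simultaneous game, intersect best replies.
Firm A's best replies: X→Low; Y→High; Z→Mid.
Firm B's best replies: Low→Y; Mid→Z; High→Z.
The unique mutual best reply is (Mid, Z), giving (9, 10).
Firm A earns 9 sequentially versus 9 at the Nash outcome: unchanged.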